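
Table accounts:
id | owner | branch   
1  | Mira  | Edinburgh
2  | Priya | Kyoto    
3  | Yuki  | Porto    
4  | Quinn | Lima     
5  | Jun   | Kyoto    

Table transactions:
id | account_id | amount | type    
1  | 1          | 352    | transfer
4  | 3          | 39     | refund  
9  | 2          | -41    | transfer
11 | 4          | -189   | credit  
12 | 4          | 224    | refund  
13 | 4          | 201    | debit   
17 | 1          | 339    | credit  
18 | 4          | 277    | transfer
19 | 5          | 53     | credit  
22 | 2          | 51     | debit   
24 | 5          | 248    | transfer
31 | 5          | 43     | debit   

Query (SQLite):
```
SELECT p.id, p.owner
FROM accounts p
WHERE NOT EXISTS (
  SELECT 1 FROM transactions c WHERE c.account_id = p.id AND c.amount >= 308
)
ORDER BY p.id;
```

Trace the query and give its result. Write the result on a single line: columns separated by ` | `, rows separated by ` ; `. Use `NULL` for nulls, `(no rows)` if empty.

2 | Priya ; 3 | Yuki ; 4 | Quinn ; 5 | Jun

For each accounts row, check whether any transactions with matching account_id has amount >= 308.
Keep rows where that is false.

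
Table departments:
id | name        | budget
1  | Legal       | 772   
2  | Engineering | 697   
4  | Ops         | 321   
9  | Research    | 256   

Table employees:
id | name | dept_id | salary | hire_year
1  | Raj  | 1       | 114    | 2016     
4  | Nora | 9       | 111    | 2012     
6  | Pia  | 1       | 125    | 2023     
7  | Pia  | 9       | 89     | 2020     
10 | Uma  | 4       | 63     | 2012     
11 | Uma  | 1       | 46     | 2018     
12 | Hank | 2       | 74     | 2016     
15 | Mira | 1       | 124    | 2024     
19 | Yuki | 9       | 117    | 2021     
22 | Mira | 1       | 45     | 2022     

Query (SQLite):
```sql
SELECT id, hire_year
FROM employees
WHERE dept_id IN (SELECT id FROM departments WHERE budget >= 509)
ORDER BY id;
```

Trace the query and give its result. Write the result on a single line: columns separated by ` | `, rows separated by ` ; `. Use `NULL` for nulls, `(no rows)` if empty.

1 | 2016 ; 6 | 2023 ; 11 | 2018 ; 12 | 2016 ; 15 | 2024 ; 22 | 2022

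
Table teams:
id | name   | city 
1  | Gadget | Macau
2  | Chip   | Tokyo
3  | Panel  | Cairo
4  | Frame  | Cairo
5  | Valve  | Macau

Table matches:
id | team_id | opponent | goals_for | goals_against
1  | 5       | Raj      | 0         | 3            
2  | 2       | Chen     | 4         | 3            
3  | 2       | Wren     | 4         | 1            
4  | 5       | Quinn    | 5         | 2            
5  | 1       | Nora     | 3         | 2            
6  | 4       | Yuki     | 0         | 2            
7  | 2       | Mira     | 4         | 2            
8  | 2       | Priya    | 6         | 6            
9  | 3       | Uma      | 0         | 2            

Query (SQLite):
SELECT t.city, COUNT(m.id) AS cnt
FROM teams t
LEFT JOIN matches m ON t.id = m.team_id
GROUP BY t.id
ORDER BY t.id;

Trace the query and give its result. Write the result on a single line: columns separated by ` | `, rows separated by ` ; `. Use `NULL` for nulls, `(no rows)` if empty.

Macau | 1 ; Tokyo | 4 ; Cairo | 1 ; Cairo | 1 ; Macau | 2

LEFT JOIN keeps every teams row; unmatched ones get NULL for matches columns.
Group by teams.id and compute COUNT(m.id). COUNT(col) of an all-NULL group is 0.
  1: ids {5} → COUNT(m.id)=1
  2: ids {2, 3, 7, 8} → COUNT(m.id)=4
  3: ids {9} → COUNT(m.id)=1
  4: ids {6} → COUNT(m.id)=1
  5: ids {1, 4} → COUNT(m.id)=2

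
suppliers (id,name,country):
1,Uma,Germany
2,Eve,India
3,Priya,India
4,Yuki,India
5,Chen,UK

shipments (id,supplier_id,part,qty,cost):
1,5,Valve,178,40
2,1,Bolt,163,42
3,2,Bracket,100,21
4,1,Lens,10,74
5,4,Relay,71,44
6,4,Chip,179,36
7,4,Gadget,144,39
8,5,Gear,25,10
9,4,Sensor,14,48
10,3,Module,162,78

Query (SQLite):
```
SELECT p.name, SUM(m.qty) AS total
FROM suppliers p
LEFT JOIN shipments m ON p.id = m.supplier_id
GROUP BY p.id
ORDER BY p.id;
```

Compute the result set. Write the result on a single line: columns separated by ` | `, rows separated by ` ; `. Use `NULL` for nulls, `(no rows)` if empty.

Uma | 173 ; Eve | 100 ; Priya | 162 ; Yuki | 408 ; Chen | 203

LEFT JOIN keeps every suppliers row; unmatched ones get NULL for shipments columns.
Group by suppliers.id and compute SUM(m.qty). SUM over an all-NULL group is NULL.
  1: ids {2, 4} → SUM(m.qty)=173
  2: ids {3} → SUM(m.qty)=100
  3: ids {10} → SUM(m.qty)=162
  4: ids {5, 6, 7, 9} → SUM(m.qty)=408
  5: ids {1, 8} → SUM(m.qty)=203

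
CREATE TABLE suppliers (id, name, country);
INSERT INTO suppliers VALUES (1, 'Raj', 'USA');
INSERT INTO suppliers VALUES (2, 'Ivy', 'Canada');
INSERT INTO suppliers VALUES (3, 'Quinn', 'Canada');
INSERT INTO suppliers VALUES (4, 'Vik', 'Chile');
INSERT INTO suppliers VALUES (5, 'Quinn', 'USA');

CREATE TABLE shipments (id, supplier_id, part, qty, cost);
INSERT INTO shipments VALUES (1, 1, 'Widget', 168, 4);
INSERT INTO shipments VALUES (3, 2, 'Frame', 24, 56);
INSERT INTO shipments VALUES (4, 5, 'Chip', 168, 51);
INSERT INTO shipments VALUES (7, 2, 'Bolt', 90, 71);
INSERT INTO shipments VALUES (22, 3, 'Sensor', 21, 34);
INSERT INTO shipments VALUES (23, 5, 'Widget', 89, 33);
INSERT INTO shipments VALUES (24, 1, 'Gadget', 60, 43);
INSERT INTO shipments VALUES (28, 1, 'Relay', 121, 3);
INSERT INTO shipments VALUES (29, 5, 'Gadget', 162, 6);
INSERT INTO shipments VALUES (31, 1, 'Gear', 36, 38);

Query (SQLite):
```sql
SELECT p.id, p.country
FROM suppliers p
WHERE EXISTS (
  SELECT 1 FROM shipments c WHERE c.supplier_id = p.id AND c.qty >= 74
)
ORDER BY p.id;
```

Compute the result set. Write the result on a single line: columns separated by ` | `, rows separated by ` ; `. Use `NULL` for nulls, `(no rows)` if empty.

For each suppliers row, check whether any shipments with matching supplier_id has qty >= 74.
Keep rows where that is true.

1 | USA ; 2 | Canada ; 5 | USA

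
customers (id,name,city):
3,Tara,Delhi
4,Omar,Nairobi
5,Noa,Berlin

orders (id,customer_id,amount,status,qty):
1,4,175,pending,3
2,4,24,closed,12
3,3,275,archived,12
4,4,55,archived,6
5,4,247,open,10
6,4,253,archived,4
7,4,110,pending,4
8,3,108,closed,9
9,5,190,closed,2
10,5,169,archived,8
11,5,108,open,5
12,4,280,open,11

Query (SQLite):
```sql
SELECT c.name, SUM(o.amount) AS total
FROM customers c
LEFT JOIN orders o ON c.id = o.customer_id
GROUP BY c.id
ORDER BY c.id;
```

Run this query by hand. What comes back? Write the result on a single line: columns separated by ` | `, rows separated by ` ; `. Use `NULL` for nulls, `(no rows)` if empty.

LEFT JOIN keeps every customers row; unmatched ones get NULL for orders columns.
Group by customers.id and compute SUM(o.amount). SUM over an all-NULL group is NULL.
  3: ids {3, 8} → SUM(o.amount)=383
  4: ids {1, 2, 4, 5, 6, 7, 12} → SUM(o.amount)=1144
  5: ids {9, 10, 11} → SUM(o.amount)=467

Tara | 383 ; Omar | 1144 ; Noa | 467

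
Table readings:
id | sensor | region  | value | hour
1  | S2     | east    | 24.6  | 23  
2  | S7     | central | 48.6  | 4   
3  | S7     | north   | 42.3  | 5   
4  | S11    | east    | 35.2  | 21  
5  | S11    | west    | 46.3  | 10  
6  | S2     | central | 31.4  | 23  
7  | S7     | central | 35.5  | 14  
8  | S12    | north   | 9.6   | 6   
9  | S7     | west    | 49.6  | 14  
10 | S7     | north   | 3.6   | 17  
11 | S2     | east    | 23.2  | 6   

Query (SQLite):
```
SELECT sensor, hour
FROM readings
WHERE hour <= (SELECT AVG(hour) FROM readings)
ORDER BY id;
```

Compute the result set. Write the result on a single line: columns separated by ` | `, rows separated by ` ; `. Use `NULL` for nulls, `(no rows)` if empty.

Scalar subquery: AVG(hour) over all readings rows = 13.0.
Keep rows where hour <= that value.

S7 | 4 ; S7 | 5 ; S11 | 10 ; S12 | 6 ; S2 | 6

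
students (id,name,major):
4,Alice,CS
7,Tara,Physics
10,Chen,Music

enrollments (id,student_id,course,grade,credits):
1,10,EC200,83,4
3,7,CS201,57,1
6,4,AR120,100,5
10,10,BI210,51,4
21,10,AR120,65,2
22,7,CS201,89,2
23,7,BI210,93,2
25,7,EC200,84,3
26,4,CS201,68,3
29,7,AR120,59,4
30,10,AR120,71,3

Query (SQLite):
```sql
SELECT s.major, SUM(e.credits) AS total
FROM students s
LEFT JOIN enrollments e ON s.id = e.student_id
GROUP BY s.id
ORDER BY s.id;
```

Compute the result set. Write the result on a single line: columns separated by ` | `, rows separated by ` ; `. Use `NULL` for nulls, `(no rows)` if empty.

CS | 8 ; Physics | 12 ; Music | 13

LEFT JOIN keeps every students row; unmatched ones get NULL for enrollments columns.
Group by students.id and compute SUM(e.credits). SUM over an all-NULL group is NULL.
  4: ids {6, 26} → SUM(e.credits)=8
  7: ids {3, 22, 23, 25, 29} → SUM(e.credits)=12
  10: ids {1, 10, 21, 30} → SUM(e.credits)=13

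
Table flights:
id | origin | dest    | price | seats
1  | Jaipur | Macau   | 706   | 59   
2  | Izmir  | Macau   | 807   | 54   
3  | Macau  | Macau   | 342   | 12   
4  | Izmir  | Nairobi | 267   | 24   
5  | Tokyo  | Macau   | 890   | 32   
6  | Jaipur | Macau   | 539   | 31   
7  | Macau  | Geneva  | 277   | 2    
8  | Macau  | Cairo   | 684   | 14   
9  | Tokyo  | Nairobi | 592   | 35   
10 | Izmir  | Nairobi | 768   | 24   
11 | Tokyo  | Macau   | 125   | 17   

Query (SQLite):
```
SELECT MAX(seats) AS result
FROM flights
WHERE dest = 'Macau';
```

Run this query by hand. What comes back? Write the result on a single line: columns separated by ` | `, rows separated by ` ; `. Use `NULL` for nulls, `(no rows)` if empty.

Rows where dest='Macau' → seats values: [59, 54, 12, 32, 31, 17].
MAX of non-NULL values = 59.

59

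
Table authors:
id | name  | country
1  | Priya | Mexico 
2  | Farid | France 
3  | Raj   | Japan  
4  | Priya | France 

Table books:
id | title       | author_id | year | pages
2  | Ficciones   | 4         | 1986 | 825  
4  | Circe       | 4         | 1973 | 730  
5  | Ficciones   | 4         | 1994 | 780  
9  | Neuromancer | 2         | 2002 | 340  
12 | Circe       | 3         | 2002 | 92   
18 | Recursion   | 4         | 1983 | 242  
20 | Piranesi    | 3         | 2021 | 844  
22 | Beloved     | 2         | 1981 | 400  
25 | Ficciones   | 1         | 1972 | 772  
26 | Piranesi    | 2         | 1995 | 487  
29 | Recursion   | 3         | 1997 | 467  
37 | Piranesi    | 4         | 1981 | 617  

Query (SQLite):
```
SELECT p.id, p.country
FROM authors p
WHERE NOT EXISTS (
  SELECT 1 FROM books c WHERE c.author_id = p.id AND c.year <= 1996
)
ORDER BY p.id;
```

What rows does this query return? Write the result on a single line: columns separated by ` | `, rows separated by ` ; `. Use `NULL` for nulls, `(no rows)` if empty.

For each authors row, check whether any books with matching author_id has year <= 1996.
Keep rows where that is false.

3 | Japan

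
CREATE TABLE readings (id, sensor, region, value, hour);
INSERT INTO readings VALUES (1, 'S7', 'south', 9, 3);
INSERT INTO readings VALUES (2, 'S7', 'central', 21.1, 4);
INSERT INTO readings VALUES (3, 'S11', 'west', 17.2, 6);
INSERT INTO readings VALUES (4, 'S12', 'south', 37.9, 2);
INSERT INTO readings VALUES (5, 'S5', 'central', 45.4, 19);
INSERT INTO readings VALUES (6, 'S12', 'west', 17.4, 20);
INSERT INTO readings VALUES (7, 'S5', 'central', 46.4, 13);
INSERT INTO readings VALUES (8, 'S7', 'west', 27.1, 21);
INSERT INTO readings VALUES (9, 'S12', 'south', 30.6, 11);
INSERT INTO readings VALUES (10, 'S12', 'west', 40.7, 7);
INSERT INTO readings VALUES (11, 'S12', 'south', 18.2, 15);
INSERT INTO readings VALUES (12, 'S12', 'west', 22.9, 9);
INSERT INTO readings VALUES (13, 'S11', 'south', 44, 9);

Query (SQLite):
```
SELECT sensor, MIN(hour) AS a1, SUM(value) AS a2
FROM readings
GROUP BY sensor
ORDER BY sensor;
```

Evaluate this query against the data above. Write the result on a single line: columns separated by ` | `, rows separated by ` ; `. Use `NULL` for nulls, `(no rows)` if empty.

S11 | 6 | 61.2 ; S12 | 2 | 167.7 ; S5 | 13 | 91.8 ; S7 | 3 | 57.2

Group readings by sensor.
Per group compute: MIN(hour), SUM(value).
  S11: ids {3, 13} → MIN(hour)=6, SUM(value)=61.2
  S12: ids {4, 6, 9, 10, 11, 12} → MIN(hour)=2, SUM(value)=167.7
  S5: ids {5, 7} → MIN(hour)=13, SUM(value)=91.8
  S7: ids {1, 2, 8} → MIN(hour)=3, SUM(value)=57.2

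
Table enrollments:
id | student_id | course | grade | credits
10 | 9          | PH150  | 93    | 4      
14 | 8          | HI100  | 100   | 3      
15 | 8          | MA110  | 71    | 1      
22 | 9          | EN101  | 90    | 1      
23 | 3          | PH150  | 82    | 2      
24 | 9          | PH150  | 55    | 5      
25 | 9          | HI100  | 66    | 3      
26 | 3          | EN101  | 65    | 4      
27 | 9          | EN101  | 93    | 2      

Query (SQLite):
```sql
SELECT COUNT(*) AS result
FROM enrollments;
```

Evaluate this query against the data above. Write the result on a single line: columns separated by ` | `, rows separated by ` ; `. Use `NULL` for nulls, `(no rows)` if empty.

All grade values: [93, 100, 71, 90, 82, 55, 66, 65, 93].
COUNT(*) counts rows → 9.

9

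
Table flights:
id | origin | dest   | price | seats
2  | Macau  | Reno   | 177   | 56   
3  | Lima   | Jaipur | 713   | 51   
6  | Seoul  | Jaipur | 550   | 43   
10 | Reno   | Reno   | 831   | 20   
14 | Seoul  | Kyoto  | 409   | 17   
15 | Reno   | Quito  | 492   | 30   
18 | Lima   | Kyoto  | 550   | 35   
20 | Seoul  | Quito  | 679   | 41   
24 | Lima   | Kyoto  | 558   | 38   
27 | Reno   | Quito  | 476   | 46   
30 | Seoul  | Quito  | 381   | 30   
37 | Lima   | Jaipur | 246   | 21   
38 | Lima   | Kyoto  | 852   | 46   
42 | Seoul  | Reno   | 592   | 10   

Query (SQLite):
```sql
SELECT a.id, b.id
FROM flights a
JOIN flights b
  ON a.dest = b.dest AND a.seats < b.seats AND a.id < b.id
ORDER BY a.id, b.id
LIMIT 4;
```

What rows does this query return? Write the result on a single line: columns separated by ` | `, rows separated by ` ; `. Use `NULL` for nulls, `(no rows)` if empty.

Pairs (a,b) with same dest, a.seats < b.seats, a.id < b.id.
dest groups: Jaipur:{3,6,37} Kyoto:{14,18,24,38} Quito:{15,20,27,30} Reno:{2,10,42}
Ordered by (a.id, b.id); first 4.

14 | 18 ; 14 | 24 ; 14 | 38 ; 15 | 20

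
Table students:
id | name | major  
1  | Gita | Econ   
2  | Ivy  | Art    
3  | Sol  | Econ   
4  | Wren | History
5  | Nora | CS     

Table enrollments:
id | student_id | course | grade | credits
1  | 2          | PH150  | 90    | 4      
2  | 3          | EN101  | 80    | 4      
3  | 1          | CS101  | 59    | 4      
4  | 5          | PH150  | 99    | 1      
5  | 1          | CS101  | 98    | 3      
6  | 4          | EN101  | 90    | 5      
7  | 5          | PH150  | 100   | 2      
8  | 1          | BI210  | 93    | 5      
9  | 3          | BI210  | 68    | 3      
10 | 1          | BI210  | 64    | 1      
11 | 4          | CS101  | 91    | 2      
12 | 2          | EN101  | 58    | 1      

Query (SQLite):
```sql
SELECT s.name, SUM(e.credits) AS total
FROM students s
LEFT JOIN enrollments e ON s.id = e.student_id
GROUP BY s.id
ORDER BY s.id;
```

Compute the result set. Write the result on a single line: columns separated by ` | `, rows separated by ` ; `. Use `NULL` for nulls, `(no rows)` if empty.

LEFT JOIN keeps every students row; unmatched ones get NULL for enrollments columns.
Group by students.id and compute SUM(e.credits). SUM over an all-NULL group is NULL.
  1: ids {3, 5, 8, 10} → SUM(e.credits)=13
  2: ids {1, 12} → SUM(e.credits)=5
  3: ids {2, 9} → SUM(e.credits)=7
  4: ids {6, 11} → SUM(e.credits)=7
  5: ids {4, 7} → SUM(e.credits)=3

Gita | 13 ; Ivy | 5 ; Sol | 7 ; Wren | 7 ; Nora | 3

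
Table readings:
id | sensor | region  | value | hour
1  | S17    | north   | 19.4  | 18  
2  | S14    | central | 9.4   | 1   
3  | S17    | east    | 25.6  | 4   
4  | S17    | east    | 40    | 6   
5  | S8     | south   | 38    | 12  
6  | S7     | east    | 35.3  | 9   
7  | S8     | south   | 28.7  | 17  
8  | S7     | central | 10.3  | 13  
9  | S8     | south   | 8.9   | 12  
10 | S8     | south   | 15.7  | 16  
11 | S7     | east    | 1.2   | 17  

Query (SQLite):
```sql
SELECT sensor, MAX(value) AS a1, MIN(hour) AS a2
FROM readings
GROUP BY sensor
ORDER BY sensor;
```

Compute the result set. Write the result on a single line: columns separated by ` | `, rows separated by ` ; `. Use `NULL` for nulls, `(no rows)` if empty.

S14 | 9.4 | 1 ; S17 | 40 | 4 ; S7 | 35.3 | 9 ; S8 | 38 | 12

Group readings by sensor.
Per group compute: MAX(value), MIN(hour).
  S14: ids {2} → MAX(value)=9.4, MIN(hour)=1
  S17: ids {1, 3, 4} → MAX(value)=40, MIN(hour)=4
  S7: ids {6, 8, 11} → MAX(value)=35.3, MIN(hour)=9
  S8: ids {5, 7, 9, 10} → MAX(value)=38, MIN(hour)=12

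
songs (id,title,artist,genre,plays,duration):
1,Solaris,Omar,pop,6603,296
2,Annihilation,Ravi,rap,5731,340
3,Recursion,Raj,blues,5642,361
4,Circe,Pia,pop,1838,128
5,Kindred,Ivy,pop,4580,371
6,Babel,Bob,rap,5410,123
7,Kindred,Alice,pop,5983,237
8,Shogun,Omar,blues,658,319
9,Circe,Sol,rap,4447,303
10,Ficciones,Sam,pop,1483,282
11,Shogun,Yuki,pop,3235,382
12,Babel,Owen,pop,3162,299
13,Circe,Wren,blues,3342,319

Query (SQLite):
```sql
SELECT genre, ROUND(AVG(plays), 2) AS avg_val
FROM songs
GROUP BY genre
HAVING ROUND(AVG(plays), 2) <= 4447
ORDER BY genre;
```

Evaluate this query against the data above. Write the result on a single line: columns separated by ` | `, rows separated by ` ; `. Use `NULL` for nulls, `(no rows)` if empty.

blues | 3214 ; pop | 3840.57

Partition songs by genre; compute ROUND(AVG(plays), 2) within each group.
HAVING: keep groups where ROUND(AVG(plays), 2) <= 4447.
  blues: ids {3, 8, 13} → ROUND(AVG(plays), 2)=3214
  pop: ids {1, 4, 5, 7, 10, 11, 12} → ROUND(AVG(plays), 2)=3840.57
  rap: ids {2, 6, 9} → ROUND(AVG(plays), 2)=5196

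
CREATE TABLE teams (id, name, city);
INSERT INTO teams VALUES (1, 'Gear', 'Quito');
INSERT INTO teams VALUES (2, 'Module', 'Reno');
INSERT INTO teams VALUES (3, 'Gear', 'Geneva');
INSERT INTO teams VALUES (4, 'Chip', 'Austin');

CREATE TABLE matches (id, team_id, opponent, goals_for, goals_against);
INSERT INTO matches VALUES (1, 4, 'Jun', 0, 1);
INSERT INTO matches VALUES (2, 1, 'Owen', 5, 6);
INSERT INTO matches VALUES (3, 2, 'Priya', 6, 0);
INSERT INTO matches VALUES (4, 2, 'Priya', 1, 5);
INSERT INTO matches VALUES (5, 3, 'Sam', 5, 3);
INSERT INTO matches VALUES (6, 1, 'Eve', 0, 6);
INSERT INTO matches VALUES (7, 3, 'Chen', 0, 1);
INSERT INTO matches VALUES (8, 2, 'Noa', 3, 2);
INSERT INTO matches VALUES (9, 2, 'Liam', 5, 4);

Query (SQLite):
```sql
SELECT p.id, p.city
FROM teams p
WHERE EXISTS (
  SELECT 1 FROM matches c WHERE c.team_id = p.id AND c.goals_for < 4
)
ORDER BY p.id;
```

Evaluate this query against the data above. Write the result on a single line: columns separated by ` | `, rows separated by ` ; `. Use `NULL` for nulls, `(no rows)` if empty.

For each teams row, check whether any matches with matching team_id has goals_for < 4.
Keep rows where that is true.

1 | Quito ; 2 | Reno ; 3 | Geneva ; 4 | Austin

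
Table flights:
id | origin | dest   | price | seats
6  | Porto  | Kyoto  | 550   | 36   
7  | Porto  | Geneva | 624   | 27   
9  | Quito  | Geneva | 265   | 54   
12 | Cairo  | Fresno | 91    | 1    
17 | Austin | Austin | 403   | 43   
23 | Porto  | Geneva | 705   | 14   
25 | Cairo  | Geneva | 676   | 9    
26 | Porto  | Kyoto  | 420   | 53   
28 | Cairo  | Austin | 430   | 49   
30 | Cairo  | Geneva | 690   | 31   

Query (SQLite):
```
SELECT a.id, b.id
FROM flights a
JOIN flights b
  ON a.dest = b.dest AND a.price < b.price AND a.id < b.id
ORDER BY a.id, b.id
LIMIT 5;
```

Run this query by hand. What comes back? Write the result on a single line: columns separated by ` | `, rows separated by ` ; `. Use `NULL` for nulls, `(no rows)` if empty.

Pairs (a,b) with same dest, a.price < b.price, a.id < b.id.
dest groups: Austin:{17,28} Fresno:{12} Geneva:{7,9,23,25,30} Kyoto:{6,26}
Ordered by (a.id, b.id); first 5.

7 | 23 ; 7 | 25 ; 7 | 30 ; 9 | 23 ; 9 | 25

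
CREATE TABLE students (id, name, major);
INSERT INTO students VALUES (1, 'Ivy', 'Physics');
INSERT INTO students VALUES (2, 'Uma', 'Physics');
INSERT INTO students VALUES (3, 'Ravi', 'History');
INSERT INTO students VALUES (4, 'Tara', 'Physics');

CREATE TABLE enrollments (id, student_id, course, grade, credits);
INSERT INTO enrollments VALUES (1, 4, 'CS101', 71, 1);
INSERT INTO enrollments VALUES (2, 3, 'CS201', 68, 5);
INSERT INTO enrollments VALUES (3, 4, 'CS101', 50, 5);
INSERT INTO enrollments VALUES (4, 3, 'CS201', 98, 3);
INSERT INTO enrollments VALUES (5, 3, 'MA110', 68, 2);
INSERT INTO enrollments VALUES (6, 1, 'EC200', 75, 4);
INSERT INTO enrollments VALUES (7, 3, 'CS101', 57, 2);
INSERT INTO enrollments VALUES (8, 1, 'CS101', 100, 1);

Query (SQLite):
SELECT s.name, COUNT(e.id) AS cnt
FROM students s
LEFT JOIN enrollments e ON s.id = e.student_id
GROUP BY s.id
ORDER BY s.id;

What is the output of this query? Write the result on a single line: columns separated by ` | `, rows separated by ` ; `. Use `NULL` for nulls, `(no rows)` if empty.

LEFT JOIN keeps every students row; unmatched ones get NULL for enrollments columns.
Group by students.id and compute COUNT(e.id). COUNT(col) of an all-NULL group is 0.
  1: ids {6, 8} → COUNT(e.id)=2
  2: ids {—} → COUNT(e.id)=0
  3: ids {2, 4, 5, 7} → COUNT(e.id)=4
  4: ids {1, 3} → COUNT(e.id)=2

Ivy | 2 ; Uma | 0 ; Ravi | 4 ; Tara | 2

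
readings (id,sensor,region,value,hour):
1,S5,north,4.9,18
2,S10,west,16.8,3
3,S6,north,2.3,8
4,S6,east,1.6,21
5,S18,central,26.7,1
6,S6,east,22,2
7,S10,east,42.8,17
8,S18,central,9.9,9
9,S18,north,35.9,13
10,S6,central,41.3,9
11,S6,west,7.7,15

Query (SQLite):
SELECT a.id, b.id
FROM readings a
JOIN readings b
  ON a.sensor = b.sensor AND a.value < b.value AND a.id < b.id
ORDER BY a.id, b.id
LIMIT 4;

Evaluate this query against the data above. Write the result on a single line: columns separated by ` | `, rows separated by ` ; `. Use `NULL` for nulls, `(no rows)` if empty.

Pairs (a,b) with same sensor, a.value < b.value, a.id < b.id.
sensor groups: S10:{2,7} S18:{5,8,9} S5:{1} S6:{3,4,6,10,11}
Ordered by (a.id, b.id); first 4.

2 | 7 ; 3 | 6 ; 3 | 10 ; 3 | 11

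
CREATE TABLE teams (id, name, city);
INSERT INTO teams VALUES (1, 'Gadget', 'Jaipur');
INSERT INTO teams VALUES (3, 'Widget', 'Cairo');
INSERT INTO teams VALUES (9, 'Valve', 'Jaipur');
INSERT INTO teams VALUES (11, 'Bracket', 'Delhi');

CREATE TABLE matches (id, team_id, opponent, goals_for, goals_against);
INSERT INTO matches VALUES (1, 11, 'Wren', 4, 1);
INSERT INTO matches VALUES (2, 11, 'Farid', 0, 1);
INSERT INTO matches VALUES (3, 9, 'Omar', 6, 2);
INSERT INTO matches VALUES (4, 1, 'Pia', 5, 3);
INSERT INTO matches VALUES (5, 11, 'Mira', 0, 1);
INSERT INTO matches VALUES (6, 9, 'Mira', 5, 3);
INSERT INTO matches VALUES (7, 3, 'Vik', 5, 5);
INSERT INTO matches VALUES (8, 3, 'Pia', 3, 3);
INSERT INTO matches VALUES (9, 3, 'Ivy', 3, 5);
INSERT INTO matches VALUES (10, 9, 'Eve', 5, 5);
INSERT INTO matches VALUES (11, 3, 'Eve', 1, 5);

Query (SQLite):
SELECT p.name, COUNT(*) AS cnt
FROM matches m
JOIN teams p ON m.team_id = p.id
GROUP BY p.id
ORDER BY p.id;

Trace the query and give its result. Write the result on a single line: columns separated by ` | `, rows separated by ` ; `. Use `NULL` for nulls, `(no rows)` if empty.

Join each matches row to its teams via team_id.
Group joined rows by teams.id; compute COUNT(*) per group.
  1: ids {4} → COUNT(*)=1
  3: ids {7, 8, 9, 11} → COUNT(*)=4
  9: ids {3, 6, 10} → COUNT(*)=3
  11: ids {1, 2, 5} → COUNT(*)=3

Gadget | 1 ; Widget | 4 ; Valve | 3 ; Bracket | 3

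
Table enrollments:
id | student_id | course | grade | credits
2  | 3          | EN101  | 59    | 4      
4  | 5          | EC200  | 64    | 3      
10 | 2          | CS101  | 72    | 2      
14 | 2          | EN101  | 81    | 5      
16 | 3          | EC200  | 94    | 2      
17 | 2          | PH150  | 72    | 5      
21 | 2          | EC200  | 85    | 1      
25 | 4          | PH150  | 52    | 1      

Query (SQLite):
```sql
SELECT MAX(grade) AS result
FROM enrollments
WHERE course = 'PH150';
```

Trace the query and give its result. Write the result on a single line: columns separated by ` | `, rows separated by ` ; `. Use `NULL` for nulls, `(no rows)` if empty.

72

Rows where course='PH150' → grade values: [72, 52].
MAX of non-NULL values = 72.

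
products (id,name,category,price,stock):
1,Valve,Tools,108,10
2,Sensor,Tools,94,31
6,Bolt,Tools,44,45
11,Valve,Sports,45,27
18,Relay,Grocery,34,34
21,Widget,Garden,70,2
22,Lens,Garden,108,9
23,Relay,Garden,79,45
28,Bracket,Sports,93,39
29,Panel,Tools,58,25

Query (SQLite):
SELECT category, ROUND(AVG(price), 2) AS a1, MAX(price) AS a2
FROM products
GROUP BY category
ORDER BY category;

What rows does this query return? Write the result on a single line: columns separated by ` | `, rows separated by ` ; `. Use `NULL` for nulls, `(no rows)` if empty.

Garden | 85.67 | 108 ; Grocery | 34 | 34 ; Sports | 69 | 93 ; Tools | 76 | 108

Group products by category.
Per group compute: ROUND(AVG(price), 2), MAX(price).
  Garden: ids {21, 22, 23} → ROUND(AVG(price), 2)=85.67, MAX(price)=108
  Grocery: ids {18} → ROUND(AVG(price), 2)=34, MAX(price)=34
  Sports: ids {11, 28} → ROUND(AVG(price), 2)=69, MAX(price)=93
  Tools: ids {1, 2, 6, 29} → ROUND(AVG(price), 2)=76, MAX(price)=108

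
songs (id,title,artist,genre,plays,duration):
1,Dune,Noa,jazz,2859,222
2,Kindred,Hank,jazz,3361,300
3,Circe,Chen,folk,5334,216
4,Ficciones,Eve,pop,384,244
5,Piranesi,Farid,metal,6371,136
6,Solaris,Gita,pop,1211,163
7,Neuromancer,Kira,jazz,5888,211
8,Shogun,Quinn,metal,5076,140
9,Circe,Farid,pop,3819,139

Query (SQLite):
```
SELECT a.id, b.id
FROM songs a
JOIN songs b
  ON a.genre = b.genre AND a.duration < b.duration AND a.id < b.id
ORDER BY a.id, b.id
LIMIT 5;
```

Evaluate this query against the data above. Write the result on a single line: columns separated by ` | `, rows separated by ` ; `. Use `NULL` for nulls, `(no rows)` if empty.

Pairs (a,b) with same genre, a.duration < b.duration, a.id < b.id.
genre groups: folk:{3} jazz:{1,2,7} metal:{5,8} pop:{4,6,9}
Ordered by (a.id, b.id); first 5.

1 | 2 ; 5 | 8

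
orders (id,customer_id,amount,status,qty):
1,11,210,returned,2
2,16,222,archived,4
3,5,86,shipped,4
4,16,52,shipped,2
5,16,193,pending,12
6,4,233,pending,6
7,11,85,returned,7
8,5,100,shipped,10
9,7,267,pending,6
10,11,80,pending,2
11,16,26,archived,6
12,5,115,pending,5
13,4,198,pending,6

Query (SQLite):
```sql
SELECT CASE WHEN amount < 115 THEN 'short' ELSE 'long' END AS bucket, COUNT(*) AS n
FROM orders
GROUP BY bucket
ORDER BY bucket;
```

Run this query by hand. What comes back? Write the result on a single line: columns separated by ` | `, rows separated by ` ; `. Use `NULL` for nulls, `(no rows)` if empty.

Bucket rows by amount < 115 → 'short' else 'long'; count each bucket.

long | 7 ; short | 6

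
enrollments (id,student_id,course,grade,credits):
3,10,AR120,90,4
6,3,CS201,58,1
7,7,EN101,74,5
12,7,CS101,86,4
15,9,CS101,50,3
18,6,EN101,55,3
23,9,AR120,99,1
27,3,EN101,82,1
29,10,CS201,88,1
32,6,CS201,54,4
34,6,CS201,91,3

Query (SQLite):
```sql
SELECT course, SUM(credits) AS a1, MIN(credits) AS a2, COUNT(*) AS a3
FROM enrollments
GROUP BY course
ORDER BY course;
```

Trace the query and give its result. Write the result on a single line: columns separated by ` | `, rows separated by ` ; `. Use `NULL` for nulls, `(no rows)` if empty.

AR120 | 5 | 1 | 2 ; CS101 | 7 | 3 | 2 ; CS201 | 9 | 1 | 4 ; EN101 | 9 | 1 | 3

Group enrollments by course.
Per group compute: SUM(credits), MIN(credits), COUNT(*).
  AR120: ids {3, 23} → SUM(credits)=5, MIN(credits)=1, COUNT(*)=2
  CS101: ids {12, 15} → SUM(credits)=7, MIN(credits)=3, COUNT(*)=2
  CS201: ids {6, 29, 32, 34} → SUM(credits)=9, MIN(credits)=1, COUNT(*)=4
  EN101: ids {7, 18, 27} → SUM(credits)=9, MIN(credits)=1, COUNT(*)=3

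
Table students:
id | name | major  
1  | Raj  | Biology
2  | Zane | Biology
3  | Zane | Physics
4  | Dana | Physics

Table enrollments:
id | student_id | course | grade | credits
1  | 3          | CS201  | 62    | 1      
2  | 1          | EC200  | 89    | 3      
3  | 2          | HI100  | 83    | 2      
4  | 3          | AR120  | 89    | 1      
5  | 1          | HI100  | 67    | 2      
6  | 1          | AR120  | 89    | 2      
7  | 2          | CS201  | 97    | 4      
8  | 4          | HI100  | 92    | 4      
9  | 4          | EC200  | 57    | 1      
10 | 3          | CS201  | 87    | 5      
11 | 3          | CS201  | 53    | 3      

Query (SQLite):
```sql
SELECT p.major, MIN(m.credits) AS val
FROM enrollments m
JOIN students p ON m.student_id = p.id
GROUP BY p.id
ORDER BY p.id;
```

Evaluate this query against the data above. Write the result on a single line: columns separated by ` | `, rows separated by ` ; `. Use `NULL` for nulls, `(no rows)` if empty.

Biology | 2 ; Biology | 2 ; Physics | 1 ; Physics | 1

Join each enrollments row to its students via student_id.
Group joined rows by students.id; compute MIN(m.credits) per group.
  1: ids {2, 5, 6} → MIN(m.credits)=2
  2: ids {3, 7} → MIN(m.credits)=2
  3: ids {1, 4, 10, 11} → MIN(m.credits)=1
  4: ids {8, 9} → MIN(m.credits)=1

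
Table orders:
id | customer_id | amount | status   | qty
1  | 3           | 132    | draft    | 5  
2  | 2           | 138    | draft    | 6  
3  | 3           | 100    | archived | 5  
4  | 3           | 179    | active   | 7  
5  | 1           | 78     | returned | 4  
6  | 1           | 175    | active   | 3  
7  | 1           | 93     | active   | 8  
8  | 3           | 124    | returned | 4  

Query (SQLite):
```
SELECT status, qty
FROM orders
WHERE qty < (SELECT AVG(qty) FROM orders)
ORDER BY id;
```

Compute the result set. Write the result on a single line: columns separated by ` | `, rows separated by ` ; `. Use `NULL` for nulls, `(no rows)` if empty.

draft | 5 ; archived | 5 ; returned | 4 ; active | 3 ; returned | 4

Scalar subquery: AVG(qty) over all orders rows = 5.25.
Keep rows where qty < that value.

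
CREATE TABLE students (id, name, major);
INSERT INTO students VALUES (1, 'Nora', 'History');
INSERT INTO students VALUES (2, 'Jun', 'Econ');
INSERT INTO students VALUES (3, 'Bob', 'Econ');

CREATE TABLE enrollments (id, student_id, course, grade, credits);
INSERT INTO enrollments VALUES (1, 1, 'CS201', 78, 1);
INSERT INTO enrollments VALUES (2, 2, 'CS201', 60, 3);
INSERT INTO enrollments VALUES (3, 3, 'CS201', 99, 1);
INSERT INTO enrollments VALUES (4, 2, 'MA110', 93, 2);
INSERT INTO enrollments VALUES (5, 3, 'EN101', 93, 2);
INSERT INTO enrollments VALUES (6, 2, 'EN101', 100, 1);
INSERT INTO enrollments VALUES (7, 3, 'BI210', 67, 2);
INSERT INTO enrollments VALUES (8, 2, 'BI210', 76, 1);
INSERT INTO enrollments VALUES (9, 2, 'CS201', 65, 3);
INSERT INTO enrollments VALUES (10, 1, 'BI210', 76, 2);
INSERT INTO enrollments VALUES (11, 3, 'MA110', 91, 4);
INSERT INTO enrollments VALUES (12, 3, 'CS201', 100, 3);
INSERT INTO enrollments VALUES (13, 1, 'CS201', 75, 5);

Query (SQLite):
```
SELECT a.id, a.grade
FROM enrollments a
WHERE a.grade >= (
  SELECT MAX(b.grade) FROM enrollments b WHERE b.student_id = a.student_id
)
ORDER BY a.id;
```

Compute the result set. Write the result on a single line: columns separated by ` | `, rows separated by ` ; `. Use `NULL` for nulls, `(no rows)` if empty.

For each enrollments row a, compute MAX(grade) over rows sharing a.student_id.
Keep row a if a.grade >= that per-group MAX.
  student_id=1: MAX(grade) = 78
  student_id=2: MAX(grade) = 100
  student_id=3: MAX(grade) = 100

1 | 78 ; 6 | 100 ; 12 | 100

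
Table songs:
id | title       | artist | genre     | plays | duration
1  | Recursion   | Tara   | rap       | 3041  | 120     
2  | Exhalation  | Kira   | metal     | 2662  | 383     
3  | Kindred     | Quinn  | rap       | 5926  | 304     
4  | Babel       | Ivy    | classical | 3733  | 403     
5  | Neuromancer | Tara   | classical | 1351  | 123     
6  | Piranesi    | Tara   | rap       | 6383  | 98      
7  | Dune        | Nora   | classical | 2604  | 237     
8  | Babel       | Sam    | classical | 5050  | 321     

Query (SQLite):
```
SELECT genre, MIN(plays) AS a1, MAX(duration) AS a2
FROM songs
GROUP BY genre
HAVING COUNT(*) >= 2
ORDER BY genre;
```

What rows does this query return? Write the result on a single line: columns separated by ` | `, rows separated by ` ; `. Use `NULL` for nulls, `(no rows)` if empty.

classical | 1351 | 403 ; rap | 3041 | 304

Group songs by genre.
Per group compute: MIN(plays), MAX(duration).
HAVING: drop groups with fewer than 2 rows.
  classical: ids {4, 5, 7, 8} → MIN(plays)=1351, MAX(duration)=403
  metal: ids {2} → MIN(plays)=2662, MAX(duration)=383
  rap: ids {1, 3, 6} → MIN(plays)=3041, MAX(duration)=304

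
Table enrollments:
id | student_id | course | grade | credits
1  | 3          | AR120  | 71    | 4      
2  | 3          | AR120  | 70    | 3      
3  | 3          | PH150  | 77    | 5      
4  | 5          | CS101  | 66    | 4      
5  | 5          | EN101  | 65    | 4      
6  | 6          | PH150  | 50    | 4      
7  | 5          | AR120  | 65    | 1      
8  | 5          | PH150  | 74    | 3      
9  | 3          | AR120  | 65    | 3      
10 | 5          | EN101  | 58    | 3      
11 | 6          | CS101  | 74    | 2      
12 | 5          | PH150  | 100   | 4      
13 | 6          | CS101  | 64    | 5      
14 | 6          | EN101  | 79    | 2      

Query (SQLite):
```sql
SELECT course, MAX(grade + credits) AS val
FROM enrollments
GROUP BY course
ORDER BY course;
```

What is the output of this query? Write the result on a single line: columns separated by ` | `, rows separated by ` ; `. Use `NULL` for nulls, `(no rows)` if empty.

AR120 | 75 ; CS101 | 76 ; EN101 | 81 ; PH150 | 104

For each row compute grade + credits.
Group by course; take MAX of the expression per group.
  AR120: ids {1, 2, 7, 9} → MAX(grade + credits)=75
  CS101: ids {4, 11, 13} → MAX(grade + credits)=76
  EN101: ids {5, 10, 14} → MAX(grade + credits)=81
  PH150: ids {3, 6, 8, 12} → MAX(grade + credits)=104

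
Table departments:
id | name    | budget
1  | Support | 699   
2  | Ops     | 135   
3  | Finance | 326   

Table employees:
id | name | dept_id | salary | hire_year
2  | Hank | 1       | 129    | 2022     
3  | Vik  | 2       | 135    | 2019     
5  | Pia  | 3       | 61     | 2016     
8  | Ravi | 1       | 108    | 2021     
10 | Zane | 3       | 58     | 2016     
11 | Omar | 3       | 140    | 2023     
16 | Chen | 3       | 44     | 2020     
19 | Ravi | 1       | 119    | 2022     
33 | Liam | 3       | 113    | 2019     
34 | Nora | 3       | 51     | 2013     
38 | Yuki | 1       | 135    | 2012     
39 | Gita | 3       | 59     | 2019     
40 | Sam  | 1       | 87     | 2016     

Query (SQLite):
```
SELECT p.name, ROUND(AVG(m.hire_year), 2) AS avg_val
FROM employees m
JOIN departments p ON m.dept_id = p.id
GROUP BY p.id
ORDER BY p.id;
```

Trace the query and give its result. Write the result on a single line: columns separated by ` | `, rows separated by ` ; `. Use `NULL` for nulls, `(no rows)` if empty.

Join each employees row to its departments via dept_id.
Group joined rows by departments.id; compute ROUND(AVG(m.hire_year), 2) per group.
  1: ids {2, 8, 19, 38, 40} → ROUND(AVG(m.hire_year), 2)=2018.6
  2: ids {3} → ROUND(AVG(m.hire_year), 2)=2019
  3: ids {5, 10, 11, 16, 33, 34, 39} → ROUND(AVG(m.hire_year), 2)=2018

Support | 2018.6 ; Ops | 2019 ; Finance | 2018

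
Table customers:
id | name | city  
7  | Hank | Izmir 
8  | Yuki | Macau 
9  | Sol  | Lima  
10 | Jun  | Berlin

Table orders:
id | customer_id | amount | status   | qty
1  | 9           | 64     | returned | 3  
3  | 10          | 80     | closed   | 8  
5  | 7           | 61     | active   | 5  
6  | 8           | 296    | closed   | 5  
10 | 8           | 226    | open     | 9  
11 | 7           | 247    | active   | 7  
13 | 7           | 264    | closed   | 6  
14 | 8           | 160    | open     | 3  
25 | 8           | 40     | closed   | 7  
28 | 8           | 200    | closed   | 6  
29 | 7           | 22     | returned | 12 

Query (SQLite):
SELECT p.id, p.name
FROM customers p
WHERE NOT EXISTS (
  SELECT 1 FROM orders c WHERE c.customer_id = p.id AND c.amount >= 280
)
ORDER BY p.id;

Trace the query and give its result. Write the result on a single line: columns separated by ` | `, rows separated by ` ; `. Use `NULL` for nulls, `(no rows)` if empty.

7 | Hank ; 9 | Sol ; 10 | Jun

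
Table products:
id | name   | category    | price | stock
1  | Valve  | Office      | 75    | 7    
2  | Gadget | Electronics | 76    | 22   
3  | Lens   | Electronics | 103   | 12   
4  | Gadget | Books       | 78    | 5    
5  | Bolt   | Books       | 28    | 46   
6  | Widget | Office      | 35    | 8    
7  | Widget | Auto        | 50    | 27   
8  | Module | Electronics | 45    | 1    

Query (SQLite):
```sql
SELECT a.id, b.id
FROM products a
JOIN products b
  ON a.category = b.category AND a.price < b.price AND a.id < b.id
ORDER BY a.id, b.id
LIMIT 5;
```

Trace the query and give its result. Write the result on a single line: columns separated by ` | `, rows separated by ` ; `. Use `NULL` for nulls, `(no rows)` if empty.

2 | 3

Pairs (a,b) with same category, a.price < b.price, a.id < b.id.
category groups: Auto:{7} Books:{4,5} Electronics:{2,3,8} Office:{1,6}
Ordered by (a.id, b.id); first 5.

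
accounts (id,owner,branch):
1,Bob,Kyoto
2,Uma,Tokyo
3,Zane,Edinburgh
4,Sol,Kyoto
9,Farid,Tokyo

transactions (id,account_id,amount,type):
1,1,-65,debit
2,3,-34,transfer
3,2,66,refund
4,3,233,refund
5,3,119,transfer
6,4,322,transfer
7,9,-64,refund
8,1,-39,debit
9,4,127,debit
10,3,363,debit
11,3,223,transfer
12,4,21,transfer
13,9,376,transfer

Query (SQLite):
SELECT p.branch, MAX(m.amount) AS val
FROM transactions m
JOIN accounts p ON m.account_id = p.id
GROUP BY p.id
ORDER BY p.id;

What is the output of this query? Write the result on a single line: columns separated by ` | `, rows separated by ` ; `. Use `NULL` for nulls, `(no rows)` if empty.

Join each transactions row to its accounts via account_id.
Group joined rows by accounts.id; compute MAX(m.amount) per group.
  1: ids {1, 8} → MAX(m.amount)=-39
  2: ids {3} → MAX(m.amount)=66
  3: ids {2, 4, 5, 10, 11} → MAX(m.amount)=363
  4: ids {6, 9, 12} → MAX(m.amount)=322
  9: ids {7, 13} → MAX(m.amount)=376

Kyoto | -39 ; Tokyo | 66 ; Edinburgh | 363 ; Kyoto | 322 ; Tokyo | 376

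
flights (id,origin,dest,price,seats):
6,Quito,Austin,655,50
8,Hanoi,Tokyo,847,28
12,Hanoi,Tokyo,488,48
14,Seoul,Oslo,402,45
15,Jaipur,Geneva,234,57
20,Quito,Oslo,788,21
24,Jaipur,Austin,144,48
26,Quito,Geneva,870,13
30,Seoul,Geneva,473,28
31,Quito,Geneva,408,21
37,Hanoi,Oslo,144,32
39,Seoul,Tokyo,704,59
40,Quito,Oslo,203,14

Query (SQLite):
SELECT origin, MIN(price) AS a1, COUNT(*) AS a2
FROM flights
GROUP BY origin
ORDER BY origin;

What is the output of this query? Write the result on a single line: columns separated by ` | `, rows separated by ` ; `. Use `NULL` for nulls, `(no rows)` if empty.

Group flights by origin.
Per group compute: MIN(price), COUNT(*).
  Hanoi: ids {8, 12, 37} → MIN(price)=144, COUNT(*)=3
  Jaipur: ids {15, 24} → MIN(price)=144, COUNT(*)=2
  Quito: ids {6, 20, 26, 31, 40} → MIN(price)=203, COUNT(*)=5
  Seoul: ids {14, 30, 39} → MIN(price)=402, COUNT(*)=3

Hanoi | 144 | 3 ; Jaipur | 144 | 2 ; Quito | 203 | 5 ; Seoul | 402 | 3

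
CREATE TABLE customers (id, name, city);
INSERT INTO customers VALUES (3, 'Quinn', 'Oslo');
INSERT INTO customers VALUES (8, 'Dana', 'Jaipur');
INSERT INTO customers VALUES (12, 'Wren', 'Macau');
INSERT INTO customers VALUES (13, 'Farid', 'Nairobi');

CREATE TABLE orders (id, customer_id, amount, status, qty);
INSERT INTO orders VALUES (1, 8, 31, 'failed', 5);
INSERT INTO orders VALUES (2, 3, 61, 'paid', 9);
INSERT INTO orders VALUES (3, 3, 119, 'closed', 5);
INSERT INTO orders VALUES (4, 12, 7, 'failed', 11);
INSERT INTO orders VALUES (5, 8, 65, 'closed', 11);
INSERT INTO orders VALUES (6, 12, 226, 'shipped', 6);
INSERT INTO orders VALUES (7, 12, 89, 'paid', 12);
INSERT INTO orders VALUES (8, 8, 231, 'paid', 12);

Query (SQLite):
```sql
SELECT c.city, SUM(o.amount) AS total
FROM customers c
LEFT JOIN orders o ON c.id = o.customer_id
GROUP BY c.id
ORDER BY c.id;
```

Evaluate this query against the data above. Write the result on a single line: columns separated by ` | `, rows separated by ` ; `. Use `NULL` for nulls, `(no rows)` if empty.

LEFT JOIN keeps every customers row; unmatched ones get NULL for orders columns.
Group by customers.id and compute SUM(o.amount). SUM over an all-NULL group is NULL.
  3: ids {2, 3} → SUM(o.amount)=180
  8: ids {1, 5, 8} → SUM(o.amount)=327
  12: ids {4, 6, 7} → SUM(o.amount)=322
  13: ids {—} → SUM(o.amount)=NULL

Oslo | 180 ; Jaipur | 327 ; Macau | 322 ; Nairobi | NULL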